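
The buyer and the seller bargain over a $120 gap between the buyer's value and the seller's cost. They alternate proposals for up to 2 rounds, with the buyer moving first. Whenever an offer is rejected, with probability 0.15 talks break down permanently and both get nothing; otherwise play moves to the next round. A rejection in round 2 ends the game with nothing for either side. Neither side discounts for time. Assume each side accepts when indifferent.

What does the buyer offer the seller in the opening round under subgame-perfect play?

By backward induction:
Round 2 (the seller proposes): rejection yields 0 for the buyer; the seller offers 0 and keeps 120.
Round 1 (the buyer proposes): rejecting gives the seller an expected 0.85 × 120 = 102; the buyer offers that and keeps 18.

102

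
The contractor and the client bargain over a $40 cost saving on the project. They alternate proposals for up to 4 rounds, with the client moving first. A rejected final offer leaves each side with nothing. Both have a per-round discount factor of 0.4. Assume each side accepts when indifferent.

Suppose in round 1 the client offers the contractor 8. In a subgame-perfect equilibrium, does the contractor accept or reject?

Reject

Round 4 (the contractor proposes): the client will accept anything ≥ 0, so the contractor offers 0 and keeps 40.
Round 3 (the client proposes): the contractor can get 40 next round, worth 0.4 × 40 = 16 now, so the client offers 16, keeping 24.
Round 2 (the contractor proposes): the client can get 24 next round, worth 0.4 × 24 = 9.6 now, so the contractor offers 9.6, keeping 30.4.
So by rejecting in round 1, the contractor gets 30.4 next round, worth 0.4 × 30.4 = 12.16 now.
Offer 8 < 12.16, so the contractor rejects.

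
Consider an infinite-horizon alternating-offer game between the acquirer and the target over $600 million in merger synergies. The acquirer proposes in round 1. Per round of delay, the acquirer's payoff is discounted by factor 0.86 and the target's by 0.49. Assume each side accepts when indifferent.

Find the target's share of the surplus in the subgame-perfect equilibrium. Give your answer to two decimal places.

71.14

In a stationary SPE each proposer offers the other exactly their discounted continuation value.
If the acquirer keeps x when proposing and the target keeps y when proposing, then x = 600 − 0.49y and y = 600 − 0.86x.
Solving: x = 600(1 − 0.49) / (1 − 0.86·0.49) = 306 / 0.5786 ≈ 528.8628.
The target gets 600 − 528.8628 ≈ 71.1372.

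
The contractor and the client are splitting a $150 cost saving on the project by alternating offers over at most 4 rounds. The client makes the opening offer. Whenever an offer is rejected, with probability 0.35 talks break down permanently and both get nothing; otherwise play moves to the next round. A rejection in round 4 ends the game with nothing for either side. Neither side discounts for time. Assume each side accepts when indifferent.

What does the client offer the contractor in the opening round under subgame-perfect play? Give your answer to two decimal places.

Round 4 (the contractor proposes): the client will accept anything ≥ 0, so the contractor offers 0 and keeps 150.
Round 3 (the client proposes): rejecting gives the contractor an expected 0.65 × 150 = 97.5, so the client offers 97.5, keeping 52.5.
Round 2 (the contractor proposes): rejecting gives the client an expected 0.65 × 52.5 = 34.125; the contractor offers that and keeps 115.875.
Round 1 (the client proposes): rejecting gives the contractor an expected 0.65 × 115.875 = 75.31875; the client offers that and keeps 74.68125.

75.32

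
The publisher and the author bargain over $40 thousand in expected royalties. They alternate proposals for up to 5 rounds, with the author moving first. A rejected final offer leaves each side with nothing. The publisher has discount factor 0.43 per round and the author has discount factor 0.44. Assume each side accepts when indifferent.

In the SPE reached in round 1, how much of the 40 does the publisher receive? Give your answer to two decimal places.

11.45

Round 5 (the author proposes): the publisher will accept anything ≥ 0, so the author offers 0 and keeps 40.
Round 4 (the publisher proposes): the author can get 40 next round, worth 0.44 × 40 = 17.6 now, so the publisher offers 17.6, keeping 22.4.
Round 3 (the author proposes): the publisher can get 22.4 next round, worth 0.43 × 22.4 = 9.632 now. The author offers 9.632 and keeps 40 − 9.632 = 30.368.
Round 2 (the publisher proposes): the author can get 30.368 next round, worth 0.44 × 30.368 = 13.36192 now, so the publisher offers 13.36192, keeping 26.63808.
Round 1 (the author proposes): the publisher can get 26.63808 next round, worth 0.43 × 26.63808 = 11.4543744 now; the author offers that and keeps 28.5456256.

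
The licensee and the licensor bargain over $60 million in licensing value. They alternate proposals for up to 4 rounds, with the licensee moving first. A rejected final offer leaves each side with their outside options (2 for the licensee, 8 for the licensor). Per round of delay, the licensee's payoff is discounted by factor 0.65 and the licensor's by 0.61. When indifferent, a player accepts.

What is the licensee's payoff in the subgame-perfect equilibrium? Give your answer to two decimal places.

33.16

Round 4 (the licensor proposes): the licensee gets 2 if talks fail, so the licensor offers 2 and keeps 58.
Round 3 (the licensee proposes): the licensor can get 58 next round, worth 0.61 × 58 = 35.38 now. The licensee offers 35.38 and keeps 60 − 35.38 = 24.62.
Round 2 (the licensor proposes): the licensee can get 24.62 next round, worth 0.65 × 24.62 = 16.003 now. The licensor offers 16.003 and keeps 60 − 16.003 = 43.997.
Round 1 (the licensee proposes): the licensor can get 43.997 next round, worth 0.61 × 43.997 = 26.83817 now; the licensee offers that and keeps 33.16183.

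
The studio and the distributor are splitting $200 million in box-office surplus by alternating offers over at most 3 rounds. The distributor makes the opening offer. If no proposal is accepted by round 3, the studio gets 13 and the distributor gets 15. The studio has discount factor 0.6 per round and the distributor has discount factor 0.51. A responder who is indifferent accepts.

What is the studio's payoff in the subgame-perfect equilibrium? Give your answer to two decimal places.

62.78

By backward induction:
Round 3 (the distributor proposes): the studio gets 13 if talks fail, so the distributor offers 13 and keeps 187.
Round 2 (the studio proposes): the distributor can get 187 next round, worth 0.51 × 187 = 95.37 now, so the studio offers 95.37, keeping 104.63.
Round 1 (the distributor proposes): the studio can get 104.63 next round, worth 0.6 × 104.63 = 62.778 now. The distributor offers 62.778 and keeps 200 − 62.778 = 137.222.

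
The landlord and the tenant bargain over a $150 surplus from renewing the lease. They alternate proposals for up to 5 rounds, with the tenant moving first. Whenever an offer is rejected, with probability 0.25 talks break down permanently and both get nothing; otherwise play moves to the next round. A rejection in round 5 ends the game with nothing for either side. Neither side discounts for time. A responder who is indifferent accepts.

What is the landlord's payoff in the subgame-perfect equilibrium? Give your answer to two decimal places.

43.95

Round 5 (the tenant proposes): rejection yields 0 for the landlord; the tenant offers 0 and keeps 150.
Round 4 (the landlord proposes): rejecting gives the tenant an expected 0.75 × 150 = 112.5. The landlord offers 112.5 and keeps 150 − 112.5 = 37.5.
Round 3 (the tenant proposes): rejecting gives the landlord an expected 0.75 × 37.5 = 28.125. The tenant offers 28.125 and keeps 150 − 28.125 = 121.875.
Round 2 (the landlord proposes): rejecting gives the tenant an expected 0.75 × 121.875 = 91.40625. The landlord offers 91.40625 and keeps 150 − 91.40625 = 58.59375.
Round 1 (the tenant proposes): rejecting gives the landlord an expected 0.75 × 58.59375 = 43.9453125, so the tenant offers 43.9453125, keeping 106.0546875.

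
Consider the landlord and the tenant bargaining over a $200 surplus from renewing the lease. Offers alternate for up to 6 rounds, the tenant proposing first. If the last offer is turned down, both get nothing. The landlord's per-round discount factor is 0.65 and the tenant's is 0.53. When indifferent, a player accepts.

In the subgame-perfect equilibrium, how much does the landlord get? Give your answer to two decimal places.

Round 6 (the landlord proposes): the tenant will accept anything ≥ 0, so the landlord offers 0 and keeps 200.
Round 5 (the tenant proposes): the landlord can get 200 next round, worth 0.65 × 200 = 130 now. The tenant offers 130 and keeps 200 − 130 = 70.
Round 4 (the landlord proposes): the tenant can get 70 next round, worth 0.53 × 70 = 37.1 now, so the landlord offers 37.1, keeping 162.9.
Round 3 (the tenant proposes): the landlord can get 162.9 next round, worth 0.65 × 162.9 = 105.885 now. The tenant offers 105.885 and keeps 200 − 105.885 = 94.115.
Round 2 (the landlord proposes): the tenant can get 94.115 next round, worth 0.53 × 94.115 = 49.88095 now, so the landlord offers 49.88095, keeping 150.11905.
Round 1 (the tenant proposes): the landlord can get 150.11905 next round, worth 0.65 × 150.11905 = 97.5773825 now, so the tenant offers 97.5773825, keeping 102.4226175.

97.58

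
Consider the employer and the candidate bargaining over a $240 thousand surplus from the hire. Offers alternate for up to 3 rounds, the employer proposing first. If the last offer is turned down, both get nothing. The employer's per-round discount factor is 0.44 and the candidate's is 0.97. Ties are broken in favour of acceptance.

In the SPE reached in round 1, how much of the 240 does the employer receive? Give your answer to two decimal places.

109.63

Round 3 (the employer proposes): rejection yields 0 for the candidate; the employer offers 0 and keeps 240.
Round 2 (the candidate proposes): the employer can get 240 next round, worth 0.44 × 240 = 105.6 now. The candidate offers 105.6 and keeps 240 − 105.6 = 134.4.
Round 1 (the employer proposes): the candidate can get 134.4 next round, worth 0.97 × 134.4 = 130.368 now; the employer offers that and keeps 109.632.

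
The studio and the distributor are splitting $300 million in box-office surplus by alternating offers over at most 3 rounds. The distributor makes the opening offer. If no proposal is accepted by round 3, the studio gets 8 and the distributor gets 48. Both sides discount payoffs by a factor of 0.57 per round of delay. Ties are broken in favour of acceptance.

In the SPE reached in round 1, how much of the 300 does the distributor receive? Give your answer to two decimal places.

Solve by backward induction from round 3.
Round 3 (the distributor proposes): the studio gets 8 if talks fail, so the distributor offers 8 and keeps 292.
Round 2 (the studio proposes): the distributor can get 292 next round, worth 0.57 × 292 = 166.44 now. The studio offers 166.44 and keeps 300 − 166.44 = 133.56.
Round 1 (the distributor proposes): the studio can get 133.56 next round, worth 0.57 × 133.56 = 76.1292 now; the distributor offers that and keeps 223.8708.

223.87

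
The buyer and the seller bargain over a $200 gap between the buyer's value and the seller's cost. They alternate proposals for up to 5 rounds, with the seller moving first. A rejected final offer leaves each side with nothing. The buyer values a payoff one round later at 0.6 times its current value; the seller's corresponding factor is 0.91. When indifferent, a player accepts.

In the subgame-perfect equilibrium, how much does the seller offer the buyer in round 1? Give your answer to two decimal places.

16.70

Round 5 (the seller proposes): rejection yields 0 for the buyer; the seller offers 0 and keeps 200.
Round 4 (the buyer proposes): the seller can get 200 next round, worth 0.91 × 200 = 182 now. The buyer offers 182 and keeps 200 − 182 = 18.
Round 3 (the seller proposes): the buyer can get 18 next round, worth 0.6 × 18 = 10.8 now; the seller offers that and keeps 189.2.
Round 2 (the buyer proposes): the seller can get 189.2 next round, worth 0.91 × 189.2 = 172.172 now. The buyer offers 172.172 and keeps 200 − 172.172 = 27.828.
Round 1 (the seller proposes): the buyer can get 27.828 next round, worth 0.6 × 27.828 = 16.6968 now. The seller offers 16.6968 and keeps 200 − 16.6968 = 183.3032.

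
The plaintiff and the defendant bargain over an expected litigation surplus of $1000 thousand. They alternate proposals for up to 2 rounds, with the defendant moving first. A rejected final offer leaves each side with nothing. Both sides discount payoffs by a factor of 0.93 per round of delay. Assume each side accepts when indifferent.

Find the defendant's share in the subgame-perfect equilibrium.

Solve by backward induction from round 2.
Round 2 (the plaintiff proposes): rejection yields 0 for the defendant; the plaintiff offers 0 and keeps 1000.
Round 1 (the defendant proposes): the plaintiff can get 1000 next round, worth 0.93 × 1000 = 930 now. The defendant offers 930 and keeps 1000 − 930 = 70.

70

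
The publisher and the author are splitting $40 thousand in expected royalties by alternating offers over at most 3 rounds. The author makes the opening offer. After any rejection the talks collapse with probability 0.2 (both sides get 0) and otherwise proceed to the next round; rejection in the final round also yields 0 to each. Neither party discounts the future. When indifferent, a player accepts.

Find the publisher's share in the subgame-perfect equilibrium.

By backward induction:
Round 3 (the author proposes): the publisher will accept anything ≥ 0, so the author offers 0 and keeps 40.
Round 2 (the publisher proposes): rejecting gives the author an expected 0.8 × 40 = 32, so the publisher offers 32, keeping 8.
Round 1 (the author proposes): rejecting gives the publisher an expected 0.8 × 8 = 6.4; the author offers that and keeps 33.6.

6.4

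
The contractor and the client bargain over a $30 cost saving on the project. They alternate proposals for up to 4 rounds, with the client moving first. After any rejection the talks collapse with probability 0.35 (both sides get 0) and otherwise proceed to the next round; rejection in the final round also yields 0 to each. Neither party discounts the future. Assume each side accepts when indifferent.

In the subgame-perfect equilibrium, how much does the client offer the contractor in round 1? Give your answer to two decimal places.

15.06

Round 4 (the contractor proposes): the client will accept anything ≥ 0, so the contractor offers 0 and keeps 30.
Round 3 (the client proposes): rejecting gives the contractor an expected 0.65 × 30 = 19.5; the client offers that and keeps 10.5.
Round 2 (the contractor proposes): rejecting gives the client an expected 0.65 × 10.5 = 6.825, so the contractor offers 6.825, keeping 23.175.
Round 1 (the client proposes): rejecting gives the contractor an expected 0.65 × 23.175 = 15.06375, so the client offers 15.06375, keeping 14.93625.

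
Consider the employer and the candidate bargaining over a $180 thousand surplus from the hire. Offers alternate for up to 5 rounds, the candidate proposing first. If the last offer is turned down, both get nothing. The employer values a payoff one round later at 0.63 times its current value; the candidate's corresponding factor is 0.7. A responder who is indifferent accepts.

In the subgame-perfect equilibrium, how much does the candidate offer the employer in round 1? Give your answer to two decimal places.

By backward induction:
Round 5 (the candidate proposes): rejection yields 0 for the employer; the candidate offers 0 and keeps 180.
Round 4 (the employer proposes): the candidate can get 180 next round, worth 0.7 × 180 = 126 now. The employer offers 126 and keeps 180 − 126 = 54.
Round 3 (the candidate proposes): the employer can get 54 next round, worth 0.63 × 54 = 34.02 now; the candidate offers that and keeps 145.98.
Round 2 (the employer proposes): the candidate can get 145.98 next round, worth 0.7 × 145.98 = 102.186 now, so the employer offers 102.186, keeping 77.814.
Round 1 (the candidate proposes): the employer can get 77.814 next round, worth 0.63 × 77.814 = 49.02282 now; the candidate offers that and keeps 130.97718.

49.02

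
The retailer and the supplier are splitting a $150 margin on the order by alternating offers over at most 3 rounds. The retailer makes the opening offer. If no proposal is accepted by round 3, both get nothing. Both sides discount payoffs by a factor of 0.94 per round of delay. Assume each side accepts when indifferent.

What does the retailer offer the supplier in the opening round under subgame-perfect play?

Round 3 (the retailer proposes): the supplier will accept anything ≥ 0, so the retailer offers 0 and keeps 150.
Round 2 (the supplier proposes): the retailer can get 150 next round, worth 0.94 × 150 = 141 now; the supplier offers that and keeps 9.
Round 1 (the retailer proposes): the supplier can get 9 next round, worth 0.94 × 9 = 8.46 now; the retailer offers that and keeps 141.54.

8.46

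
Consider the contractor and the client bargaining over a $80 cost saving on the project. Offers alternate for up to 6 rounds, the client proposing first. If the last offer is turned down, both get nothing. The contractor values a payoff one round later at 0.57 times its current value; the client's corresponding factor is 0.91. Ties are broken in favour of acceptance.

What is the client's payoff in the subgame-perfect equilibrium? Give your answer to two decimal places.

61.50

Round 6 (the contractor proposes): rejection yields 0 for the client; the contractor offers 0 and keeps 80.
Round 5 (the client proposes): the contractor can get 80 next round, worth 0.57 × 80 = 45.6 now; the client offers that and keeps 34.4.
Round 4 (the contractor proposes): the client can get 34.4 next round, worth 0.91 × 34.4 = 31.304 now. The contractor offers 31.304 and keeps 80 − 31.304 = 48.696.
Round 3 (the client proposes): the contractor can get 48.696 next round, worth 0.57 × 48.696 = 27.75672 now, so the client offers 27.75672, keeping 52.24328.
Round 2 (the contractor proposes): the client can get 52.24328 next round, worth 0.91 × 52.24328 = 47.5413848 now, so the contractor offers 47.5413848, keeping 32.4586152.
Round 1 (the client proposes): the contractor can get 32.4586152 next round, worth 0.57 × 32.4586152 = 18.501410664 now, so the client offers 18.501410664, keeping 61.498589336.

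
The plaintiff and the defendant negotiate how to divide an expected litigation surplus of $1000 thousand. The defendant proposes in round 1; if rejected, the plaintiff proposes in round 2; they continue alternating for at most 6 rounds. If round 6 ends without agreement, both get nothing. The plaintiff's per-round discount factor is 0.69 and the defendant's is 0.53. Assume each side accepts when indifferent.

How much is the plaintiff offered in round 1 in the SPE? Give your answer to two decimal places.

Round 6 (the plaintiff proposes): the defendant will accept anything ≥ 0, so the plaintiff offers 0 and keeps 1000.
Round 5 (the defendant proposes): the plaintiff can get 1000 next round, worth 0.69 × 1000 = 690 now. The defendant offers 690 and keeps 1000 − 690 = 310.
Round 4 (the plaintiff proposes): the defendant can get 310 next round, worth 0.53 × 310 = 164.3 now, so the plaintiff offers 164.3, keeping 835.7.
Round 3 (the defendant proposes): the plaintiff can get 835.7 next round, worth 0.69 × 835.7 = 576.633 now. The defendant offers 576.633 and keeps 1000 − 576.633 = 423.367.
Round 2 (the plaintiff proposes): the defendant can get 423.367 next round, worth 0.53 × 423.367 = 224.38451 now. The plaintiff offers 224.38451 and keeps 1000 − 224.38451 = 775.61549.
Round 1 (the defendant proposes): the plaintiff can get 775.61549 next round, worth 0.69 × 775.61549 = 535.1746881 now. The defendant offers 535.1746881 and keeps 1000 − 535.1746881 = 464.8253119.

535.17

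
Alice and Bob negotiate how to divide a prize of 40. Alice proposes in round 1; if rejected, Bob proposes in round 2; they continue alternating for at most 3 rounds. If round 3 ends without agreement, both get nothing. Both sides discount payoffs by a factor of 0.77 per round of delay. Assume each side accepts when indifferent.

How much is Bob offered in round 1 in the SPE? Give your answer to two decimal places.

Round 3 (Alice proposes): Bob will accept anything ≥ 0, so Alice offers 0 and keeps 40.
Round 2 (Bob proposes): Alice can get 40 next round, worth 0.77 × 40 = 30.8 now; Bob offers that and keeps 9.2.
Round 1 (Alice proposes): Bob can get 9.2 next round, worth 0.77 × 9.2 = 7.084 now; Alice offers that and keeps 32.916.

7.08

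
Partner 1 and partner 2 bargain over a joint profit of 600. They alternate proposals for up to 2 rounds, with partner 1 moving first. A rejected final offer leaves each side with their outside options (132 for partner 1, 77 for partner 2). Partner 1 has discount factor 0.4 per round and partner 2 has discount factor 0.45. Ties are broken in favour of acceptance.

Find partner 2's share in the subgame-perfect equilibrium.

Round 2 (partner 2 proposes): partner 1 gets 132 if talks fail, so partner 2 offers 132 and keeps 468.
Round 1 (partner 1 proposes): partner 2 can get 468 next round, worth 0.45 × 468 = 210.6 now. Partner 1 offers 210.6 and keeps 600 − 210.6 = 389.4.

210.6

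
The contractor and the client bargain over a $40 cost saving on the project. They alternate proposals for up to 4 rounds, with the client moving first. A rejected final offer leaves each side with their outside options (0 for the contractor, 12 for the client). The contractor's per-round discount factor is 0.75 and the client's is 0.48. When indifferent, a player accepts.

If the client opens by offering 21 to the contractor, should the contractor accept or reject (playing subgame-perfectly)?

Reject

Round 4 (the contractor proposes): the client gets 12 if talks fail, so the contractor offers 12 and keeps 28.
Round 3 (the client proposes): the contractor can get 28 next round, worth 0.75 × 28 = 21 now; the client offers that and keeps 19.
Round 2 (the contractor proposes): the client can get 19 next round, worth 0.48 × 19 = 9.12 now, so the contractor offers 9.12, keeping 30.88.
So by rejecting in round 1, the contractor gets 30.88 next round, worth 0.75 × 30.88 = 23.16 now.
Offer 21 < 23.16, so the contractor rejects.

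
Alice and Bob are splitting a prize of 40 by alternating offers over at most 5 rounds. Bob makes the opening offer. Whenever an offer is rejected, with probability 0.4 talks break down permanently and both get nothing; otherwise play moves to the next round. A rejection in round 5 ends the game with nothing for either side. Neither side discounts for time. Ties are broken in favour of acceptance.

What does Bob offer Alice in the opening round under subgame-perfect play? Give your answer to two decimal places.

13.06

Round 5 (Bob proposes): Alice will accept anything ≥ 0, so Bob offers 0 and keeps 40.
Round 4 (Alice proposes): rejecting gives Bob an expected 0.6 × 40 = 24; Alice offers that and keeps 16.
Round 3 (Bob proposes): rejecting gives Alice an expected 0.6 × 16 = 9.6, so Bob offers 9.6, keeping 30.4.
Round 2 (Alice proposes): rejecting gives Bob an expected 0.6 × 30.4 = 18.24; Alice offers that and keeps 21.76.
Round 1 (Bob proposes): rejecting gives Alice an expected 0.6 × 21.76 = 13.056; Bob offers that and keeps 26.944.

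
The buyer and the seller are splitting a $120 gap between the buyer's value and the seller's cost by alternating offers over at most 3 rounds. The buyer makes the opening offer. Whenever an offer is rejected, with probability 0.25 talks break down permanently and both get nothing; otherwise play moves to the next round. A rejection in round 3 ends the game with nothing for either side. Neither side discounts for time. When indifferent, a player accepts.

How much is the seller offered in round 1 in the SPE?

Round 3 (the buyer proposes): the seller will accept anything ≥ 0, so the buyer offers 0 and keeps 120.
Round 2 (the seller proposes): rejecting gives the buyer an expected 0.75 × 120 = 90, so the seller offers 90, keeping 30.
Round 1 (the buyer proposes): rejecting gives the seller an expected 0.75 × 30 = 22.5, so the buyer offers 22.5, keeping 97.5.

22.5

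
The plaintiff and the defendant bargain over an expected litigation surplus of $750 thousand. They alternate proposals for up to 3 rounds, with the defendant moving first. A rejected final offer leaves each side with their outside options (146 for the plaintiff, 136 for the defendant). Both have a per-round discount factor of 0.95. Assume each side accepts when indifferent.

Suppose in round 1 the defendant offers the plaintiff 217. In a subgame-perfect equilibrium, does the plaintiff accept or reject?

Accept

Round 3 (the defendant proposes): the plaintiff gets 146 if talks fail, so the defendant offers 146 and keeps 604.
Round 2 (the plaintiff proposes): the defendant can get 604 next round, worth 0.95 × 604 = 573.8 now. The plaintiff offers 573.8 and keeps 750 − 573.8 = 176.2.
So by rejecting in round 1, the plaintiff gets 176.2 next round, worth 0.95 × 176.2 = 167.39 now.
Offer 217 ≥ 167.39, so the plaintiff accepts.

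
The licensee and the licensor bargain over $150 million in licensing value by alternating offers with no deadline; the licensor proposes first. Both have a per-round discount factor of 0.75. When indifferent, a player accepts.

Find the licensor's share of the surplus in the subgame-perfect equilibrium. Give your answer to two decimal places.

85.71

In a stationary SPE each proposer offers the other exactly their discounted continuation value.
If the licensor keeps x when proposing and the licensee keeps y when proposing, then x = 150 − 0.75y and y = 150 − 0.75x.
Solving: x = 150(1 − 0.75) / (1 − 0.75·0.75) = 37.5 / 0.4375 ≈ 85.7143.
The licensee gets 150 − 85.7143 ≈ 64.2857.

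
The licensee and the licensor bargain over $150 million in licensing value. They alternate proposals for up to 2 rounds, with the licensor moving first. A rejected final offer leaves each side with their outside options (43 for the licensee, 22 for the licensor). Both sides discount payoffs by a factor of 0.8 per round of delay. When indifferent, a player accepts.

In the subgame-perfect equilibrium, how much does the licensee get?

By backward induction:
Round 2 (the licensee proposes): the licensor gets 22 if talks fail, so the licensee offers 22 and keeps 128.
Round 1 (the licensor proposes): the licensee can get 128 next round, worth 0.8 × 128 = 102.4 now; the licensor offers that and keeps 47.6.

102.4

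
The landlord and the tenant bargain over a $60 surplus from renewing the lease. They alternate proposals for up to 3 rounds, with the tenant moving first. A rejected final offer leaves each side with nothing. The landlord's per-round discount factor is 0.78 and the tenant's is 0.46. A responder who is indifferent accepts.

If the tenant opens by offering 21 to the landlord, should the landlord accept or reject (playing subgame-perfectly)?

Reject

Round 3 (the tenant proposes): rejection yields 0 for the landlord; the tenant offers 0 and keeps 60.
Round 2 (the landlord proposes): the tenant can get 60 next round, worth 0.46 × 60 = 27.6 now, so the landlord offers 27.6, keeping 32.4.
So by rejecting in round 1, the landlord gets 32.4 next round, worth 0.78 × 32.4 = 25.272 now.
Offer 21 < 25.272, so the landlord rejects.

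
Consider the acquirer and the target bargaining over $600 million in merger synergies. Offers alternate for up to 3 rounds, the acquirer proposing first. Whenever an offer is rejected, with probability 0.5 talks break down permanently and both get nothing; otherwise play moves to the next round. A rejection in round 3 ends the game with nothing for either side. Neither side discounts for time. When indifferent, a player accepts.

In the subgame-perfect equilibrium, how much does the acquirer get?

450

Round 3 (the acquirer proposes): rejection yields 0 for the target; the acquirer offers 0 and keeps 600.
Round 2 (the target proposes): rejecting gives the acquirer an expected 0.5 × 600 = 300. The target offers 300 and keeps 600 − 300 = 300.
Round 1 (the acquirer proposes): rejecting gives the target an expected 0.5 × 300 = 150. The acquirer offers 150 and keeps 600 − 150 = 450.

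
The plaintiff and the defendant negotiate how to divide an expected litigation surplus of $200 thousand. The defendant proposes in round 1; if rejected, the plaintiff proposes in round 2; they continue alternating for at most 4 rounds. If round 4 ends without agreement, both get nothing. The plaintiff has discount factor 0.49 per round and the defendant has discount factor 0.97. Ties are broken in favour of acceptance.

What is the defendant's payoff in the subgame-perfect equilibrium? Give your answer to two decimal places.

Round 4 (the plaintiff proposes): the defendant will accept anything ≥ 0, so the plaintiff offers 0 and keeps 200.
Round 3 (the defendant proposes): the plaintiff can get 200 next round, worth 0.49 × 200 = 98 now. The defendant offers 98 and keeps 200 − 98 = 102.
Round 2 (the plaintiff proposes): the defendant can get 102 next round, worth 0.97 × 102 = 98.94 now; the plaintiff offers that and keeps 101.06.
Round 1 (the defendant proposes): the plaintiff can get 101.06 next round, worth 0.49 × 101.06 = 49.5194 now; the defendant offers that and keeps 150.4806.

150.48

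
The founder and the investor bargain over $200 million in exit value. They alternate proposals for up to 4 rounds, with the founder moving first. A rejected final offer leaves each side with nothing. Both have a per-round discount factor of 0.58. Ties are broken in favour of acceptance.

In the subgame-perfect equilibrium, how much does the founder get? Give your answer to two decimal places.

Round 4 (the investor proposes): the founder will accept anything ≥ 0, so the investor offers 0 and keeps 200.
Round 3 (the founder proposes): the investor can get 200 next round, worth 0.58 × 200 = 116 now; the founder offers that and keeps 84.
Round 2 (the investor proposes): the founder can get 84 next round, worth 0.58 × 84 = 48.72 now, so the investor offers 48.72, keeping 151.28.
Round 1 (the founder proposes): the investor can get 151.28 next round, worth 0.58 × 151.28 = 87.7424 now, so the founder offers 87.7424, keeping 112.2576.

112.26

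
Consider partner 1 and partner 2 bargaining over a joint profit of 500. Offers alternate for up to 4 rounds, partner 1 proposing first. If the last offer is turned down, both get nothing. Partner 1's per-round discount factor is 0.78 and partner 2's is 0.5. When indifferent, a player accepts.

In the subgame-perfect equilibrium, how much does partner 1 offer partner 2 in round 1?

152.5

By backward induction:
Round 4 (partner 2 proposes): rejection yields 0 for partner 1; partner 2 offers 0 and keeps 500.
Round 3 (partner 1 proposes): partner 2 can get 500 next round, worth 0.5 × 500 = 250 now; partner 1 offers that and keeps 250.
Round 2 (partner 2 proposes): partner 1 can get 250 next round, worth 0.78 × 250 = 195 now; partner 2 offers that and keeps 305.
Round 1 (partner 1 proposes): partner 2 can get 305 next round, worth 0.5 × 305 = 152.5 now. Partner 1 offers 152.5 and keeps 500 − 152.5 = 347.5.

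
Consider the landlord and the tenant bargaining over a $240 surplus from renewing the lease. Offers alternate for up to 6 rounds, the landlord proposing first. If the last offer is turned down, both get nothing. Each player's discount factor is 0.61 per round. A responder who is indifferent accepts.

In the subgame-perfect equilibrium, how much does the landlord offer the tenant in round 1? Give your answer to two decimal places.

98.61

Round 6 (the tenant proposes): the landlord will accept anything ≥ 0, so the tenant offers 0 and keeps 240.
Round 5 (the landlord proposes): the tenant can get 240 next round, worth 0.61 × 240 = 146.4 now; the landlord offers that and keeps 93.6.
Round 4 (the tenant proposes): the landlord can get 93.6 next round, worth 0.61 × 93.6 = 57.096 now. The tenant offers 57.096 and keeps 240 − 57.096 = 182.904.
Round 3 (the landlord proposes): the tenant can get 182.904 next round, worth 0.61 × 182.904 = 111.57144 now; the landlord offers that and keeps 128.42856.
Round 2 (the tenant proposes): the landlord can get 128.42856 next round, worth 0.61 × 128.42856 = 78.3414216 now, so the tenant offers 78.3414216, keeping 161.6585784.
Round 1 (the landlord proposes): the tenant can get 161.6585784 next round, worth 0.61 × 161.6585784 = 98.611732824 now; the landlord offers that and keeps 141.388267176.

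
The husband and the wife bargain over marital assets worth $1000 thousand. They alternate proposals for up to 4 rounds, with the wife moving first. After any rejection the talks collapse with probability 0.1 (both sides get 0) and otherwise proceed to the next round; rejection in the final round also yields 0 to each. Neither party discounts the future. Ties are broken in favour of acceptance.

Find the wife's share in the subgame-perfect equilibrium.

181

Round 4 (the husband proposes): the wife will accept anything ≥ 0, so the husband offers 0 and keeps 1000.
Round 3 (the wife proposes): rejecting gives the husband an expected 0.9 × 1000 = 900, so the wife offers 900, keeping 100.
Round 2 (the husband proposes): rejecting gives the wife an expected 0.9 × 100 = 90; the husband offers that and keeps 910.
Round 1 (the wife proposes): rejecting gives the husband an expected 0.9 × 910 = 819, so the wife offers 819, keeping 181.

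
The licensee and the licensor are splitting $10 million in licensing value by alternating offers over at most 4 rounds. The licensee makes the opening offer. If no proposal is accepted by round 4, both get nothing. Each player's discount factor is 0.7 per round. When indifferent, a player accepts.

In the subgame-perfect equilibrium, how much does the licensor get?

Work backward from the last round.
Round 4 (the licensor proposes): the licensee will accept anything ≥ 0, so the licensor offers 0 and keeps 10.
Round 3 (the licensee proposes): the licensor can get 10 next round, worth 0.7 × 10 = 7 now; the licensee offers that and keeps 3.
Round 2 (the licensor proposes): the licensee can get 3 next round, worth 0.7 × 3 = 2.1 now; the licensor offers that and keeps 7.9.
Round 1 (the licensee proposes): the licensor can get 7.9 next round, worth 0.7 × 7.9 = 5.53 now, so the licensee offers 5.53, keeping 4.47.

5.53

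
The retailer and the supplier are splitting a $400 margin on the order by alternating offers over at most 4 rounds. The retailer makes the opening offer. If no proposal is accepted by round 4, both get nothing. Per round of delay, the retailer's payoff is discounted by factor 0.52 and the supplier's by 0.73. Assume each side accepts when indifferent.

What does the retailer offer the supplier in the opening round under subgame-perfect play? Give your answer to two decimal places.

Round 4 (the supplier proposes): the retailer will accept anything ≥ 0, so the supplier offers 0 and keeps 400.
Round 3 (the retailer proposes): the supplier can get 400 next round, worth 0.73 × 400 = 292 now; the retailer offers that and keeps 108.
Round 2 (the supplier proposes): the retailer can get 108 next round, worth 0.52 × 108 = 56.16 now. The supplier offers 56.16 and keeps 400 − 56.16 = 343.84.
Round 1 (the retailer proposes): the supplier can get 343.84 next round, worth 0.73 × 343.84 = 251.0032 now; the retailer offers that and keeps 148.9968.

251.00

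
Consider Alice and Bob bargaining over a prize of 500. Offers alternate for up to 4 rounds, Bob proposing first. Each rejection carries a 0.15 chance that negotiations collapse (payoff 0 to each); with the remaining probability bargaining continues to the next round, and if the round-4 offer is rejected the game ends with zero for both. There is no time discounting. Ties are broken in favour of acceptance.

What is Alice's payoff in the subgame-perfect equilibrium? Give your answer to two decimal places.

370.81

Round 4 (Alice proposes): Bob will accept anything ≥ 0, so Alice offers 0 and keeps 500.
Round 3 (Bob proposes): rejecting gives Alice an expected 0.85 × 500 = 425. Bob offers 425 and keeps 500 − 425 = 75.
Round 2 (Alice proposes): rejecting gives Bob an expected 0.85 × 75 = 63.75, so Alice offers 63.75, keeping 436.25.
Round 1 (Bob proposes): rejecting gives Alice an expected 0.85 × 436.25 = 370.8125. Bob offers 370.8125 and keeps 500 − 370.8125 = 129.1875.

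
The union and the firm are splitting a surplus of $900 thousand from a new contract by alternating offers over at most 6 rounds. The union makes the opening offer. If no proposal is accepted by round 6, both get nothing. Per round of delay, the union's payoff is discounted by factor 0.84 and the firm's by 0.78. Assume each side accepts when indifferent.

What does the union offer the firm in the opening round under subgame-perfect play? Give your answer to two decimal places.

487.27

Round 6 (the firm proposes): rejection yields 0 for the union; the firm offers 0 and keeps 900.
Round 5 (the union proposes): the firm can get 900 next round, worth 0.78 × 900 = 702 now; the union offers that and keeps 198.
Round 4 (the firm proposes): the union can get 198 next round, worth 0.84 × 198 = 166.32 now; the firm offers that and keeps 733.68.
Round 3 (the union proposes): the firm can get 733.68 next round, worth 0.78 × 733.68 = 572.2704 now; the union offers that and keeps 327.7296.
Round 2 (the firm proposes): the union can get 327.7296 next round, worth 0.84 × 327.7296 = 275.292864 now. The firm offers 275.292864 and keeps 900 − 275.292864 = 624.707136.
Round 1 (the union proposes): the firm can get 624.707136 next round, worth 0.78 × 624.707136 = 487.27156608 now; the union offers that and keeps 412.72843392.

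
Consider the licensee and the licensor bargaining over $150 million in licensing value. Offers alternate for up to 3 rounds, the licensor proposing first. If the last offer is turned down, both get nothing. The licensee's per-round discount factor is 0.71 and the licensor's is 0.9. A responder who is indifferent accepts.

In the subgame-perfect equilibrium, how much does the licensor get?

139.35

Solve by backward induction from round 3.
Round 3 (the licensor proposes): rejection yields 0 for the licensee; the licensor offers 0 and keeps 150.
Round 2 (the licensee proposes): the licensor can get 150 next round, worth 0.9 × 150 = 135 now, so the licensee offers 135, keeping 15.
Round 1 (the licensor proposes): the licensee can get 15 next round, worth 0.71 × 15 = 10.65 now; the licensor offers that and keeps 139.35.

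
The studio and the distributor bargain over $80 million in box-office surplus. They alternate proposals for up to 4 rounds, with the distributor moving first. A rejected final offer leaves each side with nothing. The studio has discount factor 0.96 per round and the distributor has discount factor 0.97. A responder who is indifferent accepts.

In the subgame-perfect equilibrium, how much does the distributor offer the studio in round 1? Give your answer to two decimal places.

Round 4 (the studio proposes): the distributor will accept anything ≥ 0, so the studio offers 0 and keeps 80.
Round 3 (the distributor proposes): the studio can get 80 next round, worth 0.96 × 80 = 76.8 now. The distributor offers 76.8 and keeps 80 − 76.8 = 3.2.
Round 2 (the studio proposes): the distributor can get 3.2 next round, worth 0.97 × 3.2 = 3.104 now. The studio offers 3.104 and keeps 80 − 3.104 = 76.896.
Round 1 (the distributor proposes): the studio can get 76.896 next round, worth 0.96 × 76.896 = 73.82016 now, so the distributor offers 73.82016, keeping 6.17984.

73.82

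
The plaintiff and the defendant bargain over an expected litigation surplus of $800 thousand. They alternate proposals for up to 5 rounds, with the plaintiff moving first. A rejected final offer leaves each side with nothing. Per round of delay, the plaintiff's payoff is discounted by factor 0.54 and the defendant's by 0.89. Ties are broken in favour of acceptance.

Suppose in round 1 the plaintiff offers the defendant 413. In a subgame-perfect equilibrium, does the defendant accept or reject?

Work out the defendant's continuation value if the offer is rejected.
Round 5 (the plaintiff proposes): rejection yields 0 for the defendant; the plaintiff offers 0 and keeps 800.
Round 4 (the defendant proposes): the plaintiff can get 800 next round, worth 0.54 × 800 = 432 now; the defendant offers that and keeps 368.
Round 3 (the plaintiff proposes): the defendant can get 368 next round, worth 0.89 × 368 = 327.52 now, so the plaintiff offers 327.52, keeping 472.48.
Round 2 (the defendant proposes): the plaintiff can get 472.48 next round, worth 0.54 × 472.48 = 255.1392 now; the defendant offers that and keeps 544.8608.
So by rejecting in round 1, the defendant gets 544.8608 next round, worth 0.89 × 544.8608 = 484.926112 now.
Offer 413 < 484.926112, so the defendant rejects.

Reject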